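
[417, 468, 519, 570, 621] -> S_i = 417 + 51*i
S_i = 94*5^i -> [94, 470, 2350, 11750, 58750]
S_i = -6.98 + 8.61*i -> [-6.98, 1.63, 10.24, 18.85, 27.46]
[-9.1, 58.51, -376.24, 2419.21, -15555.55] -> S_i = -9.10*(-6.43)^i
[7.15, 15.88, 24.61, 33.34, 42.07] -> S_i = 7.15 + 8.73*i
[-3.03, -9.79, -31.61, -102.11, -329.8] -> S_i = -3.03*3.23^i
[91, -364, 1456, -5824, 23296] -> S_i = 91*-4^i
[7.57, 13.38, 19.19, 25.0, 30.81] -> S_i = 7.57 + 5.81*i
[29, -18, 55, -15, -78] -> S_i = Random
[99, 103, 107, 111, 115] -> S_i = 99 + 4*i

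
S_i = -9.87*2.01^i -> [-9.87, -19.84, -39.88, -80.15, -161.1]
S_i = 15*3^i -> [15, 45, 135, 405, 1215]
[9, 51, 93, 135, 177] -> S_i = 9 + 42*i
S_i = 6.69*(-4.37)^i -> [6.69, -29.24, 127.76, -558.3, 2439.79]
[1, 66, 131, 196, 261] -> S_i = 1 + 65*i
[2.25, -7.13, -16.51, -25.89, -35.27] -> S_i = 2.25 + -9.38*i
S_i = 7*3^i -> [7, 21, 63, 189, 567]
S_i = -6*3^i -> [-6, -18, -54, -162, -486]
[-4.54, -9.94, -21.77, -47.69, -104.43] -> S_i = -4.54*2.19^i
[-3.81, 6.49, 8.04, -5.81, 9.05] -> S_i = Random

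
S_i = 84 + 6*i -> [84, 90, 96, 102, 108]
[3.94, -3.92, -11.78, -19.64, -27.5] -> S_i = 3.94 + -7.86*i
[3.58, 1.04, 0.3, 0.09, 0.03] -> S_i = 3.58*0.29^i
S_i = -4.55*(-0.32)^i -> [-4.55, 1.46, -0.47, 0.15, -0.05]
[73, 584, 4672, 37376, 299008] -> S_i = 73*8^i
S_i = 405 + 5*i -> [405, 410, 415, 420, 425]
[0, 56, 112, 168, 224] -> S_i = 0 + 56*i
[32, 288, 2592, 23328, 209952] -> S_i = 32*9^i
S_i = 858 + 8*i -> [858, 866, 874, 882, 890]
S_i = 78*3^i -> [78, 234, 702, 2106, 6318]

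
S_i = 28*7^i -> [28, 196, 1372, 9604, 67228]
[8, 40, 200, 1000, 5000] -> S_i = 8*5^i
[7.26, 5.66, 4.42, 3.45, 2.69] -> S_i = 7.26*0.78^i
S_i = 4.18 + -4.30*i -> [4.18, -0.12, -4.42, -8.72, -13.02]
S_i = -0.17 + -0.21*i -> [-0.17, -0.38, -0.59, -0.8, -1.01]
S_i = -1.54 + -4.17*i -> [-1.54, -5.71, -9.88, -14.05, -18.22]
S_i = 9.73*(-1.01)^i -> [9.73, -9.83, 9.93, -10.02, 10.13]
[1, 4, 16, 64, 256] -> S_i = 1*4^i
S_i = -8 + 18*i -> [-8, 10, 28, 46, 64]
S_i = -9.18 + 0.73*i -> [-9.18, -8.45, -7.72, -6.99, -6.26]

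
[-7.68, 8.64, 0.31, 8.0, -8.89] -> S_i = Random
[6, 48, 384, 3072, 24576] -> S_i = 6*8^i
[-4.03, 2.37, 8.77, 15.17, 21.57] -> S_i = -4.03 + 6.40*i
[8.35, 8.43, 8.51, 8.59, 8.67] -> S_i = 8.35 + 0.08*i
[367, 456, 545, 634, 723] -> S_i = 367 + 89*i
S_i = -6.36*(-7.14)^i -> [-6.36, 45.41, -324.23, 2315.0, -16529.13]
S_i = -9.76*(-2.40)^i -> [-9.76, 23.42, -56.22, 134.92, -323.81]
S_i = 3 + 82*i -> [3, 85, 167, 249, 331]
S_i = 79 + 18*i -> [79, 97, 115, 133, 151]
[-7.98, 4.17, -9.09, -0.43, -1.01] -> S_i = Random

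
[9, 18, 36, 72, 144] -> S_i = 9*2^i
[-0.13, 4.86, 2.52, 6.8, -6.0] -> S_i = Random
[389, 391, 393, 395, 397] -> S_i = 389 + 2*i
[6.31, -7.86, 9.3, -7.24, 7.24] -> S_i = Random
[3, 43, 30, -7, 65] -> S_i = Random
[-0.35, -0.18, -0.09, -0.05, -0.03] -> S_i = -0.35*0.52^i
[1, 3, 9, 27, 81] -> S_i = 1*3^i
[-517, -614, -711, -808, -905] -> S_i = -517 + -97*i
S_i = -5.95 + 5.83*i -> [-5.95, -0.12, 5.71, 11.54, 17.37]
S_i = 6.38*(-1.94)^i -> [6.38, -12.38, 24.01, -46.58, 90.37]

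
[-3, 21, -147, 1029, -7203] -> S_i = -3*-7^i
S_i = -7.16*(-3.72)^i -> [-7.16, 26.64, -99.08, 368.59, -1371.15]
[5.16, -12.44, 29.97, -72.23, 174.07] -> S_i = 5.16*(-2.41)^i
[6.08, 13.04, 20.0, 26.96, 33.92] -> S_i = 6.08 + 6.96*i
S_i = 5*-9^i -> [5, -45, 405, -3645, 32805]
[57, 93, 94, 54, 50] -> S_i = Random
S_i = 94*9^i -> [94, 846, 7614, 68526, 616734]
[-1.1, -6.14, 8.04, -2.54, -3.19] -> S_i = Random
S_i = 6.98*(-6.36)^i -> [6.98, -44.39, 282.34, -1795.67, 11420.47]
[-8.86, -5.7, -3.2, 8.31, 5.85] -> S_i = Random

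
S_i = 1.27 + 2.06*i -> [1.27, 3.33, 5.39, 7.45, 9.51]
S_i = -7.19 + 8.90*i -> [-7.19, 1.71, 10.61, 19.51, 28.41]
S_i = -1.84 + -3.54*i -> [-1.84, -5.38, -8.92, -12.46, -16.0]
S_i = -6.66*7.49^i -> [-6.66, -49.88, -373.63, -2798.46, -20960.49]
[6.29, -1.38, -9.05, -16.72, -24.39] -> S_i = 6.29 + -7.67*i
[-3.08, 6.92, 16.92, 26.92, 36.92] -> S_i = -3.08 + 10.00*i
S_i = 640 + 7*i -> [640, 647, 654, 661, 668]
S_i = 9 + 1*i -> [9, 10, 11, 12, 13]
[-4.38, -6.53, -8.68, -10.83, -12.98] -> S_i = -4.38 + -2.15*i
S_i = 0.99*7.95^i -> [0.99, 7.87, 62.57, 497.44, 3954.61]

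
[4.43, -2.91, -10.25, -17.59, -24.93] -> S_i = 4.43 + -7.34*i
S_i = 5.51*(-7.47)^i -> [5.51, -41.16, 307.46, -2296.75, 17156.71]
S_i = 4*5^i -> [4, 20, 100, 500, 2500]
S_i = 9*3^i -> [9, 27, 81, 243, 729]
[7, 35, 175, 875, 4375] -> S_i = 7*5^i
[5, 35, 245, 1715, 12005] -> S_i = 5*7^i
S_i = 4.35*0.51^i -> [4.35, 2.22, 1.13, 0.58, 0.29]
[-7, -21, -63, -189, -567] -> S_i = -7*3^i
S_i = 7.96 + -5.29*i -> [7.96, 2.67, -2.62, -7.91, -13.2]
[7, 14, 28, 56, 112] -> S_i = 7*2^i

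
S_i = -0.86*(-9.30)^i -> [-0.86, 8.0, -74.38, 691.75, -6433.25]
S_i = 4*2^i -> [4, 8, 16, 32, 64]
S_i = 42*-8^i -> [42, -336, 2688, -21504, 172032]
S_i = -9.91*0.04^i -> [-9.91, -0.4, -0.02, -0.0, -0.0]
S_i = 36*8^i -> [36, 288, 2304, 18432, 147456]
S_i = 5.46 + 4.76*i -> [5.46, 10.22, 14.98, 19.74, 24.5]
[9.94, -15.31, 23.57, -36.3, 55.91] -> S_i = 9.94*(-1.54)^i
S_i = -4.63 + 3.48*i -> [-4.63, -1.15, 2.33, 5.81, 9.29]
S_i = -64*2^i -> [-64, -128, -256, -512, -1024]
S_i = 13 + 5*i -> [13, 18, 23, 28, 33]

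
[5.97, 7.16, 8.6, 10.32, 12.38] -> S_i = 5.97*1.20^i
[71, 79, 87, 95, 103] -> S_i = 71 + 8*i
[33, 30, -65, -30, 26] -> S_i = Random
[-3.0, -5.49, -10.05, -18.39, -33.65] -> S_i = -3.00*1.83^i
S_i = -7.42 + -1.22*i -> [-7.42, -8.64, -9.86, -11.08, -12.3]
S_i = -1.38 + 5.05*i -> [-1.38, 3.67, 8.72, 13.77, 18.82]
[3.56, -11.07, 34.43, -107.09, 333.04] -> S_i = 3.56*(-3.11)^i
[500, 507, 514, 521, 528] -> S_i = 500 + 7*i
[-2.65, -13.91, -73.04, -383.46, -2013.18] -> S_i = -2.65*5.25^i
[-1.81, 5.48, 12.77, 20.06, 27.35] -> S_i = -1.81 + 7.29*i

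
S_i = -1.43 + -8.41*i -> [-1.43, -9.84, -18.25, -26.66, -35.07]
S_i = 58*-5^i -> [58, -290, 1450, -7250, 36250]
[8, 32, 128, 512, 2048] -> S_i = 8*4^i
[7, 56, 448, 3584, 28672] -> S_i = 7*8^i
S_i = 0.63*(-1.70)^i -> [0.63, -1.07, 1.82, -3.1, 5.26]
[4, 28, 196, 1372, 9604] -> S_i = 4*7^i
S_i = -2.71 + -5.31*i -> [-2.71, -8.02, -13.33, -18.64, -23.95]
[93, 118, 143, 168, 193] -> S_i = 93 + 25*i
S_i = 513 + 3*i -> [513, 516, 519, 522, 525]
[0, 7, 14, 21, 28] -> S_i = 0 + 7*i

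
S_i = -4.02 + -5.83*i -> [-4.02, -9.85, -15.68, -21.51, -27.34]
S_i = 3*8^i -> [3, 24, 192, 1536, 12288]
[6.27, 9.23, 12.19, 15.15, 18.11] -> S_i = 6.27 + 2.96*i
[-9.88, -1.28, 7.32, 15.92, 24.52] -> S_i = -9.88 + 8.60*i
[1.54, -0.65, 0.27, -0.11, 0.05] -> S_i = 1.54*(-0.42)^i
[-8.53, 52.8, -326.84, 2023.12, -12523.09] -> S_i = -8.53*(-6.19)^i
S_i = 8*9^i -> [8, 72, 648, 5832, 52488]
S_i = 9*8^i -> [9, 72, 576, 4608, 36864]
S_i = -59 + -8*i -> [-59, -67, -75, -83, -91]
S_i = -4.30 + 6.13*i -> [-4.3, 1.83, 7.96, 14.09, 20.22]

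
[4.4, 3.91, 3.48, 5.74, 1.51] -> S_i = Random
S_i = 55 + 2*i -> [55, 57, 59, 61, 63]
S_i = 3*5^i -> [3, 15, 75, 375, 1875]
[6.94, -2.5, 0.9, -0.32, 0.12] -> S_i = 6.94*(-0.36)^i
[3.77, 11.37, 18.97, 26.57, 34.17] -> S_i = 3.77 + 7.60*i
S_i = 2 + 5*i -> [2, 7, 12, 17, 22]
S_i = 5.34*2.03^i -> [5.34, 10.84, 22.01, 44.67, 90.68]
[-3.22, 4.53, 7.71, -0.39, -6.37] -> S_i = Random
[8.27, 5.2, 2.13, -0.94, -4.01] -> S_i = 8.27 + -3.07*i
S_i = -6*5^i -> [-6, -30, -150, -750, -3750]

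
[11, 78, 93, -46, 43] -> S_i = Random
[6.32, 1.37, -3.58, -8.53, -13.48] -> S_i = 6.32 + -4.95*i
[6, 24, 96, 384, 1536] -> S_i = 6*4^i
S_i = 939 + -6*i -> [939, 933, 927, 921, 915]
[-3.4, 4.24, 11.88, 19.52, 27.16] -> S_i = -3.40 + 7.64*i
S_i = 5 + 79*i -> [5, 84, 163, 242, 321]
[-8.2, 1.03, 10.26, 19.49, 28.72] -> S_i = -8.20 + 9.23*i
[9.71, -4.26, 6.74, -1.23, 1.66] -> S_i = Random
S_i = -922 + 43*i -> [-922, -879, -836, -793, -750]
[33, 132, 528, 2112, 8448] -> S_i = 33*4^i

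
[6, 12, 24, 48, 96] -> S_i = 6*2^i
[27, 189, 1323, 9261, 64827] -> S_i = 27*7^i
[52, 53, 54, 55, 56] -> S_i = 52 + 1*i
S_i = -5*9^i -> [-5, -45, -405, -3645, -32805]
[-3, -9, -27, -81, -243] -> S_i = -3*3^i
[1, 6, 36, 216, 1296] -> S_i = 1*6^i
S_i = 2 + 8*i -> [2, 10, 18, 26, 34]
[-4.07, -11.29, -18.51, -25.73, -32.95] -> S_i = -4.07 + -7.22*i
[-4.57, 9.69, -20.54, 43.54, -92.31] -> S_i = -4.57*(-2.12)^i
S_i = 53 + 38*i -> [53, 91, 129, 167, 205]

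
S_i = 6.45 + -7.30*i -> [6.45, -0.85, -8.15, -15.45, -22.75]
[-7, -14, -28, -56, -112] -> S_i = -7*2^i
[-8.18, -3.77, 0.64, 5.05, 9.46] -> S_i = -8.18 + 4.41*i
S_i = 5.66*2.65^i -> [5.66, 15.0, 39.75, 105.33, 279.13]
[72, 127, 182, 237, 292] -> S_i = 72 + 55*i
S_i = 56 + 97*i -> [56, 153, 250, 347, 444]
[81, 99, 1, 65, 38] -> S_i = Random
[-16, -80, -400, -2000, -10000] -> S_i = -16*5^i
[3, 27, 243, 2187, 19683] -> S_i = 3*9^i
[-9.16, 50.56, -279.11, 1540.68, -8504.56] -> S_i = -9.16*(-5.52)^i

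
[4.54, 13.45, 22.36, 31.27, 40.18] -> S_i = 4.54 + 8.91*i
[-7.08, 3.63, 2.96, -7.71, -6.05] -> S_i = Random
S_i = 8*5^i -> [8, 40, 200, 1000, 5000]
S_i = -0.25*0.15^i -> [-0.25, -0.04, -0.01, -0.0, -0.0]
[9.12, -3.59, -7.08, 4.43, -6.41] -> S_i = Random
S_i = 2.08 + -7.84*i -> [2.08, -5.76, -13.6, -21.44, -29.28]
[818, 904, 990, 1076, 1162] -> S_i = 818 + 86*i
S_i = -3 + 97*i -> [-3, 94, 191, 288, 385]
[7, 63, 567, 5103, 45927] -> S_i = 7*9^i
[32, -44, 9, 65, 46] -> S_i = Random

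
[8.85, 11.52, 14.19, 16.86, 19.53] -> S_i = 8.85 + 2.67*i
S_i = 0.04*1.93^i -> [0.04, 0.08, 0.15, 0.29, 0.55]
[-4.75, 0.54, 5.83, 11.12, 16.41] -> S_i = -4.75 + 5.29*i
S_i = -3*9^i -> [-3, -27, -243, -2187, -19683]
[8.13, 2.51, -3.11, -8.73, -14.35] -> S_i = 8.13 + -5.62*i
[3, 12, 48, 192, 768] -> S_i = 3*4^i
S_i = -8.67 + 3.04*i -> [-8.67, -5.63, -2.59, 0.45, 3.49]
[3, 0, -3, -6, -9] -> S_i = 3 + -3*i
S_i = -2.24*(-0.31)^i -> [-2.24, 0.69, -0.22, 0.07, -0.02]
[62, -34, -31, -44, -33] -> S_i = Random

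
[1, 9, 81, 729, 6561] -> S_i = 1*9^i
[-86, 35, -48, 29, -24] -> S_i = Random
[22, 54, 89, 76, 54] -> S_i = Random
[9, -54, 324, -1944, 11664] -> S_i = 9*-6^i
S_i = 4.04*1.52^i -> [4.04, 6.14, 9.33, 14.19, 21.57]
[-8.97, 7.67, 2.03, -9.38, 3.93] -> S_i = Random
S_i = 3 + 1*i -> [3, 4, 5, 6, 7]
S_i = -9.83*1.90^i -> [-9.83, -18.68, -35.49, -67.42, -128.11]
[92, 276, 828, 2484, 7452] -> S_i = 92*3^i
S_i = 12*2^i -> [12, 24, 48, 96, 192]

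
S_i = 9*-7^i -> [9, -63, 441, -3087, 21609]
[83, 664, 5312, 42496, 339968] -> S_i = 83*8^i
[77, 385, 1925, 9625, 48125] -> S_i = 77*5^i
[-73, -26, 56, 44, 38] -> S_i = Random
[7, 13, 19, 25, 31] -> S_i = 7 + 6*i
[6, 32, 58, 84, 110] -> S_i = 6 + 26*i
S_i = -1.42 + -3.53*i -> [-1.42, -4.95, -8.48, -12.01, -15.54]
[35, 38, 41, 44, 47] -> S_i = 35 + 3*i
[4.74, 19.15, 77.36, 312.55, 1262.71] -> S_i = 4.74*4.04^i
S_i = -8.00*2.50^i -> [-8.0, -20.0, -50.0, -125.0, -312.5]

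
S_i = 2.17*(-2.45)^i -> [2.17, -5.32, 13.03, -31.91, 78.19]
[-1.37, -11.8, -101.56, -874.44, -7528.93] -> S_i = -1.37*8.61^i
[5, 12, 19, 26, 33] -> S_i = 5 + 7*i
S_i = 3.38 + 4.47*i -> [3.38, 7.85, 12.32, 16.79, 21.26]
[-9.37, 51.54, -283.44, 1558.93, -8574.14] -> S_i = -9.37*(-5.50)^i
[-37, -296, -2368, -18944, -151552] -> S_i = -37*8^i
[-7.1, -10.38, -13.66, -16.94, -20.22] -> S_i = -7.10 + -3.28*i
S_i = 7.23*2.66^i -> [7.23, 19.23, 51.16, 136.08, 361.96]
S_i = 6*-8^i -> [6, -48, 384, -3072, 24576]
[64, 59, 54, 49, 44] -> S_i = 64 + -5*i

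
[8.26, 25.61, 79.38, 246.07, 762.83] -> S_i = 8.26*3.10^i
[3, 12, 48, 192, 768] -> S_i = 3*4^i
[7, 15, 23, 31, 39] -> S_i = 7 + 8*i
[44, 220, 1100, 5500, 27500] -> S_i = 44*5^i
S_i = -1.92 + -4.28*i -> [-1.92, -6.2, -10.48, -14.76, -19.04]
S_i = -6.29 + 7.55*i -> [-6.29, 1.26, 8.81, 16.36, 23.91]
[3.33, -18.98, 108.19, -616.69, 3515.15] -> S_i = 3.33*(-5.70)^i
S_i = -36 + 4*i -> [-36, -32, -28, -24, -20]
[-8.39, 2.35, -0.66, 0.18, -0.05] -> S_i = -8.39*(-0.28)^i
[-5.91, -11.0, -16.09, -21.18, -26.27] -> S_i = -5.91 + -5.09*i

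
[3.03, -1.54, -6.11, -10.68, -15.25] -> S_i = 3.03 + -4.57*i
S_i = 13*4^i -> [13, 52, 208, 832, 3328]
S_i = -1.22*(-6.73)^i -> [-1.22, 8.21, -55.26, 371.88, -2502.77]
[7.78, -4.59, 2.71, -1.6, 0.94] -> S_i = 7.78*(-0.59)^i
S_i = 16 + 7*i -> [16, 23, 30, 37, 44]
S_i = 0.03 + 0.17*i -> [0.03, 0.2, 0.37, 0.54, 0.71]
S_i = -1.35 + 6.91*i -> [-1.35, 5.56, 12.47, 19.38, 26.29]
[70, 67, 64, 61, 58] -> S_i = 70 + -3*i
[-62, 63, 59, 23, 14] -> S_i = Random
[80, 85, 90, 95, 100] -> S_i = 80 + 5*i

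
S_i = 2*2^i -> [2, 4, 8, 16, 32]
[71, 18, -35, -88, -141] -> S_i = 71 + -53*i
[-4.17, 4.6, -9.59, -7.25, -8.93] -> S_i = Random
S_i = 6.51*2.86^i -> [6.51, 18.62, 53.25, 152.29, 435.56]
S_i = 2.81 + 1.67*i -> [2.81, 4.48, 6.15, 7.82, 9.49]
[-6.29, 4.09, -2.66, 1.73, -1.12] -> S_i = -6.29*(-0.65)^i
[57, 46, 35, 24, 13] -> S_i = 57 + -11*i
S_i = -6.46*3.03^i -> [-6.46, -19.57, -59.31, -179.71, -544.51]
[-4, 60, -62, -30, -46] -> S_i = Random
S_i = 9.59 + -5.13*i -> [9.59, 4.46, -0.67, -5.8, -10.93]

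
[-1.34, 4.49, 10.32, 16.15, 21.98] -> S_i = -1.34 + 5.83*i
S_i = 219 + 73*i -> [219, 292, 365, 438, 511]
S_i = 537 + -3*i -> [537, 534, 531, 528, 525]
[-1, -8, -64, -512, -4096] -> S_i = -1*8^i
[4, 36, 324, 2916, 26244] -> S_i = 4*9^i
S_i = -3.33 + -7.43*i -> [-3.33, -10.76, -18.19, -25.62, -33.05]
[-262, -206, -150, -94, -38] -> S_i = -262 + 56*i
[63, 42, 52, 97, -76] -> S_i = Random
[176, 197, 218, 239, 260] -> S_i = 176 + 21*i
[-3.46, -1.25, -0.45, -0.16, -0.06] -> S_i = -3.46*0.36^i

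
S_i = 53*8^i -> [53, 424, 3392, 27136, 217088]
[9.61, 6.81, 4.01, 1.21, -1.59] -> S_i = 9.61 + -2.80*i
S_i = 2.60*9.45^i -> [2.6, 24.57, 232.19, 2194.16, 20734.83]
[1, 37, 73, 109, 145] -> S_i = 1 + 36*i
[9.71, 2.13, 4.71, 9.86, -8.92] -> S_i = Random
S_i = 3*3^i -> [3, 9, 27, 81, 243]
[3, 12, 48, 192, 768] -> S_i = 3*4^i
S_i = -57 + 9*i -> [-57, -48, -39, -30, -21]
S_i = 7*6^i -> [7, 42, 252, 1512, 9072]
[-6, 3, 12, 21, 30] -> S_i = -6 + 9*i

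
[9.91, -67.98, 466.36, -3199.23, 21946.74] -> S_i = 9.91*(-6.86)^i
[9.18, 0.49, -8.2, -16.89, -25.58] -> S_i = 9.18 + -8.69*i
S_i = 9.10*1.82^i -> [9.1, 16.56, 30.14, 54.86, 99.85]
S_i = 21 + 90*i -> [21, 111, 201, 291, 381]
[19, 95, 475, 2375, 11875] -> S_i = 19*5^i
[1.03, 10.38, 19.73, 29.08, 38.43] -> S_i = 1.03 + 9.35*i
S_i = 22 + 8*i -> [22, 30, 38, 46, 54]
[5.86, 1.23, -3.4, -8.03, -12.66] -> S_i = 5.86 + -4.63*i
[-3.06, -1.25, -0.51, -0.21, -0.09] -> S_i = -3.06*0.41^i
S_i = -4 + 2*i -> [-4, -2, 0, 2, 4]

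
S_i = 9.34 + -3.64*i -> [9.34, 5.7, 2.06, -1.58, -5.22]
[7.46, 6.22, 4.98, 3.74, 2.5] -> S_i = 7.46 + -1.24*i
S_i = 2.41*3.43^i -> [2.41, 8.27, 28.35, 97.25, 333.58]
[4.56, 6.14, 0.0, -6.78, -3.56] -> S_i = Random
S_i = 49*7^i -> [49, 343, 2401, 16807, 117649]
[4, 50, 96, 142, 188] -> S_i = 4 + 46*i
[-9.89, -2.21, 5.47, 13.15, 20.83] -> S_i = -9.89 + 7.68*i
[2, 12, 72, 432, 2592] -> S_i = 2*6^i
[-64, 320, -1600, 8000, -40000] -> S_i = -64*-5^i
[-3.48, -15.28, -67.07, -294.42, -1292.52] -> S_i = -3.48*4.39^i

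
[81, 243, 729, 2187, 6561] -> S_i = 81*3^i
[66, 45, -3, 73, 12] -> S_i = Random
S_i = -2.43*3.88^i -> [-2.43, -9.43, -36.58, -141.94, -550.72]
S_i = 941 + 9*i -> [941, 950, 959, 968, 977]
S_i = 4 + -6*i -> [4, -2, -8, -14, -20]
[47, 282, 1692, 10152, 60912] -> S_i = 47*6^i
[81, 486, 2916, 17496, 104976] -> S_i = 81*6^i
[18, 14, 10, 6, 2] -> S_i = 18 + -4*i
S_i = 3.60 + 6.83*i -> [3.6, 10.43, 17.26, 24.09, 30.92]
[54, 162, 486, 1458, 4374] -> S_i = 54*3^i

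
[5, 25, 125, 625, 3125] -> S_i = 5*5^i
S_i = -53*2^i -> [-53, -106, -212, -424, -848]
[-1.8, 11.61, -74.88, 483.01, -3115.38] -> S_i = -1.80*(-6.45)^i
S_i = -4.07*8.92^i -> [-4.07, -36.3, -323.84, -2888.61, -25766.4]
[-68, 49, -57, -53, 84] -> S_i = Random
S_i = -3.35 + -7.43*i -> [-3.35, -10.78, -18.21, -25.64, -33.07]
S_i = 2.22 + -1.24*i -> [2.22, 0.98, -0.26, -1.5, -2.74]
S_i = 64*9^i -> [64, 576, 5184, 46656, 419904]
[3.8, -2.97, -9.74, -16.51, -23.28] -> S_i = 3.80 + -6.77*i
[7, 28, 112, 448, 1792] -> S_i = 7*4^i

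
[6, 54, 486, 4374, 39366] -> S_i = 6*9^i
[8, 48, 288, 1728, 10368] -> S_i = 8*6^i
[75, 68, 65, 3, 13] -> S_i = Random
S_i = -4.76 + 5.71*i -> [-4.76, 0.95, 6.66, 12.37, 18.08]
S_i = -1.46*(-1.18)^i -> [-1.46, 1.72, -2.03, 2.4, -2.83]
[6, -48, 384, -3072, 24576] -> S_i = 6*-8^i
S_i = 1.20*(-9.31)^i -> [1.2, -11.17, 104.01, -968.35, 9015.3]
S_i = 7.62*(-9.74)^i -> [7.62, -74.22, 722.89, -7040.96, 68578.94]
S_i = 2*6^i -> [2, 12, 72, 432, 2592]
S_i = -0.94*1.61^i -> [-0.94, -1.51, -2.44, -3.92, -6.32]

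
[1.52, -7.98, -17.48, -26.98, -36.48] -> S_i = 1.52 + -9.50*i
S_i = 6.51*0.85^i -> [6.51, 5.53, 4.7, 4.0, 3.4]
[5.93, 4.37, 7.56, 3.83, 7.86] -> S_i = Random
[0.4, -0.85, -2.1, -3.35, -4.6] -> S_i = 0.40 + -1.25*i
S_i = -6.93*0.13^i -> [-6.93, -0.9, -0.12, -0.02, -0.0]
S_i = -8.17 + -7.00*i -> [-8.17, -15.17, -22.17, -29.17, -36.17]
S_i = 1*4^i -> [1, 4, 16, 64, 256]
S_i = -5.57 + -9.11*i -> [-5.57, -14.68, -23.79, -32.9, -42.01]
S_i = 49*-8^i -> [49, -392, 3136, -25088, 200704]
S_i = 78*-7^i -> [78, -546, 3822, -26754, 187278]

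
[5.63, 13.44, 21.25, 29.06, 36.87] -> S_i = 5.63 + 7.81*i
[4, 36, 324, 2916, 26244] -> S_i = 4*9^i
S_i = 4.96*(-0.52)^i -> [4.96, -2.58, 1.34, -0.7, 0.36]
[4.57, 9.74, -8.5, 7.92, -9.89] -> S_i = Random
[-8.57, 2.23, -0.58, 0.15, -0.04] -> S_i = -8.57*(-0.26)^i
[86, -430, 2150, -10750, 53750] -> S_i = 86*-5^i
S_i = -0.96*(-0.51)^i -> [-0.96, 0.49, -0.25, 0.13, -0.06]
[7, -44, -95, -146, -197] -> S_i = 7 + -51*i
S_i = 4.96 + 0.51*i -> [4.96, 5.47, 5.98, 6.49, 7.0]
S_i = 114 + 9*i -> [114, 123, 132, 141, 150]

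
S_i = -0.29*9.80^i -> [-0.29, -2.84, -27.85, -272.95, -2674.87]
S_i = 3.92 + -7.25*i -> [3.92, -3.33, -10.58, -17.83, -25.08]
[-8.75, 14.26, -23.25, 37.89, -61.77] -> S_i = -8.75*(-1.63)^i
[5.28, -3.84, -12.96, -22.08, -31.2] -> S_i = 5.28 + -9.12*i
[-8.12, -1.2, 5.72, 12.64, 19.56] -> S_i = -8.12 + 6.92*i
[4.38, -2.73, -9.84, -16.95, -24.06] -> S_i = 4.38 + -7.11*i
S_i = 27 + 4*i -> [27, 31, 35, 39, 43]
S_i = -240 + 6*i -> [-240, -234, -228, -222, -216]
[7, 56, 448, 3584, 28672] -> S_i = 7*8^i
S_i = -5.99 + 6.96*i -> [-5.99, 0.97, 7.93, 14.89, 21.85]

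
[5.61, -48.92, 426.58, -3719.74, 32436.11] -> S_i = 5.61*(-8.72)^i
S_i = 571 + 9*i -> [571, 580, 589, 598, 607]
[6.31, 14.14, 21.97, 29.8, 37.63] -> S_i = 6.31 + 7.83*i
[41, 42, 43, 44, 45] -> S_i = 41 + 1*i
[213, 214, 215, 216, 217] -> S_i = 213 + 1*i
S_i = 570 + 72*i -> [570, 642, 714, 786, 858]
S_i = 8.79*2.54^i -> [8.79, 22.33, 56.71, 144.04, 365.87]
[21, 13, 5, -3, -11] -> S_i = 21 + -8*i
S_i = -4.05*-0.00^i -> [-4.05, 0.0, -0.0, 0.0, -0.0]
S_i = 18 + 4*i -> [18, 22, 26, 30, 34]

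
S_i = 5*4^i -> [5, 20, 80, 320, 1280]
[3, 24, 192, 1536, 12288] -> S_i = 3*8^i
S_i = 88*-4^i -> [88, -352, 1408, -5632, 22528]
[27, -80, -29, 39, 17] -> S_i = Random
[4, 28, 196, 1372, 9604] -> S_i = 4*7^i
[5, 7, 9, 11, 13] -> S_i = 5 + 2*i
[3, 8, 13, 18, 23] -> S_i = 3 + 5*i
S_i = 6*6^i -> [6, 36, 216, 1296, 7776]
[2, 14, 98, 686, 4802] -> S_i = 2*7^i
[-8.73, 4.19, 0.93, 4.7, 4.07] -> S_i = Random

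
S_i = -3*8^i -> [-3, -24, -192, -1536, -12288]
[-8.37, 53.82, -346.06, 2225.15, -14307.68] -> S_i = -8.37*(-6.43)^i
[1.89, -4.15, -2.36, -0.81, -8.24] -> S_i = Random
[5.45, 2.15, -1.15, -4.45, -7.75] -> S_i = 5.45 + -3.30*i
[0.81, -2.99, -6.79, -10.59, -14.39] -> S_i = 0.81 + -3.80*i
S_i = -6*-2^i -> [-6, 12, -24, 48, -96]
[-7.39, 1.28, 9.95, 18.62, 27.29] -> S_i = -7.39 + 8.67*i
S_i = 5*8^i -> [5, 40, 320, 2560, 20480]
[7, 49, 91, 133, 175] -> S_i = 7 + 42*i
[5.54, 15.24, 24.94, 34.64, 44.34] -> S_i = 5.54 + 9.70*i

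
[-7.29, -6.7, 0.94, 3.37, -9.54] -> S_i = Random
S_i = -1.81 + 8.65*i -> [-1.81, 6.84, 15.49, 24.14, 32.79]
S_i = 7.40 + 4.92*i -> [7.4, 12.32, 17.24, 22.16, 27.08]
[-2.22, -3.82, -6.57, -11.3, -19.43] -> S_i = -2.22*1.72^i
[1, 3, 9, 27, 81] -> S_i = 1*3^i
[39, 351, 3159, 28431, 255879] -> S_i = 39*9^i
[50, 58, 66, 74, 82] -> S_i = 50 + 8*i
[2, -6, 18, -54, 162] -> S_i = 2*-3^i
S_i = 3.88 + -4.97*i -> [3.88, -1.09, -6.06, -11.03, -16.0]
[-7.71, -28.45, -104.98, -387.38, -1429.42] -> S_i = -7.71*3.69^i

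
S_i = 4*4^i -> [4, 16, 64, 256, 1024]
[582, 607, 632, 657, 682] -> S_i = 582 + 25*i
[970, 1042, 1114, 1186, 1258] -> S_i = 970 + 72*i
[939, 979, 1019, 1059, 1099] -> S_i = 939 + 40*i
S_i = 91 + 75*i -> [91, 166, 241, 316, 391]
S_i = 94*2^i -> [94, 188, 376, 752, 1504]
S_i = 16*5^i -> [16, 80, 400, 2000, 10000]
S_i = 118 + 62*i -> [118, 180, 242, 304, 366]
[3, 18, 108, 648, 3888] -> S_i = 3*6^i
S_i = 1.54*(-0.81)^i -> [1.54, -1.25, 1.01, -0.82, 0.66]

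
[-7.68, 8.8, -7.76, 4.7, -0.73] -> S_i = Random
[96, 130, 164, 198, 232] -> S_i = 96 + 34*i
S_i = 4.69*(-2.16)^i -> [4.69, -10.13, 21.88, -47.26, 102.09]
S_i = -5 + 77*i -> [-5, 72, 149, 226, 303]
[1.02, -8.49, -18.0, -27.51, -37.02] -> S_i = 1.02 + -9.51*i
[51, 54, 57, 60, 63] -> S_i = 51 + 3*i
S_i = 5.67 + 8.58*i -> [5.67, 14.25, 22.83, 31.41, 39.99]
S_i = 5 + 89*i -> [5, 94, 183, 272, 361]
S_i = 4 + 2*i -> [4, 6, 8, 10, 12]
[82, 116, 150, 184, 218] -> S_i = 82 + 34*i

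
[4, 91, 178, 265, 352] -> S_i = 4 + 87*i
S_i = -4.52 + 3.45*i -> [-4.52, -1.07, 2.38, 5.83, 9.28]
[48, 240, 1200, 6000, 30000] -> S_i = 48*5^i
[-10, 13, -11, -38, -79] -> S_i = Random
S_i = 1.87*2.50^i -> [1.87, 4.68, 11.69, 29.22, 73.05]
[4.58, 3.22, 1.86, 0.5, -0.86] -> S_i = 4.58 + -1.36*i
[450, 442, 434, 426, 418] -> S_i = 450 + -8*i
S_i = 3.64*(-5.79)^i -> [3.64, -21.08, 122.03, -706.54, 4090.87]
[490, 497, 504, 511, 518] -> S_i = 490 + 7*i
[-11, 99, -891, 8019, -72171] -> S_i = -11*-9^i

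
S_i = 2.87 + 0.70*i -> [2.87, 3.57, 4.27, 4.97, 5.67]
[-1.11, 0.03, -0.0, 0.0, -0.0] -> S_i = -1.11*(-0.03)^i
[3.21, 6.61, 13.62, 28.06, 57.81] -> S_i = 3.21*2.06^i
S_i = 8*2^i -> [8, 16, 32, 64, 128]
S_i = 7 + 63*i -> [7, 70, 133, 196, 259]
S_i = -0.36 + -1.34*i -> [-0.36, -1.7, -3.04, -4.38, -5.72]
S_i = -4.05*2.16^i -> [-4.05, -8.75, -18.9, -40.81, -88.16]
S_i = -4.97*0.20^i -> [-4.97, -0.99, -0.2, -0.04, -0.01]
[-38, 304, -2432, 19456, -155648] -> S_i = -38*-8^i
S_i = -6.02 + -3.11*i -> [-6.02, -9.13, -12.24, -15.35, -18.46]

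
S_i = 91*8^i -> [91, 728, 5824, 46592, 372736]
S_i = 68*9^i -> [68, 612, 5508, 49572, 446148]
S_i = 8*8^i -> [8, 64, 512, 4096, 32768]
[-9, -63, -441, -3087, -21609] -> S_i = -9*7^i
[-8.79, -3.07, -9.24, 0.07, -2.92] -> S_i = Random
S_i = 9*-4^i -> [9, -36, 144, -576, 2304]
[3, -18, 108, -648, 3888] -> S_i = 3*-6^i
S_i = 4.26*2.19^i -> [4.26, 9.33, 20.43, 44.74, 97.99]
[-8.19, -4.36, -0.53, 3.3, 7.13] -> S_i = -8.19 + 3.83*i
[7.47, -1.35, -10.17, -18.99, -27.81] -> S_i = 7.47 + -8.82*i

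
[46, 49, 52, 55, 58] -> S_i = 46 + 3*i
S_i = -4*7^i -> [-4, -28, -196, -1372, -9604]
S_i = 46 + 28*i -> [46, 74, 102, 130, 158]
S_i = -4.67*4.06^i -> [-4.67, -18.96, -76.98, -312.53, -1268.88]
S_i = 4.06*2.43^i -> [4.06, 9.87, 23.97, 58.26, 141.56]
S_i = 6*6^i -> [6, 36, 216, 1296, 7776]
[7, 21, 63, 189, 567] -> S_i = 7*3^i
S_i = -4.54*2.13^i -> [-4.54, -9.67, -20.6, -43.87, -93.45]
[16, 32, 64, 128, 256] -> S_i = 16*2^i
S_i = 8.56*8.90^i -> [8.56, 76.18, 678.04, 6034.53, 53707.36]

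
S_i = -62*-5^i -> [-62, 310, -1550, 7750, -38750]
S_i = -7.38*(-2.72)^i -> [-7.38, 20.07, -54.6, 148.51, -403.95]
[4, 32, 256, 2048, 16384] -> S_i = 4*8^i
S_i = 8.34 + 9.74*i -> [8.34, 18.08, 27.82, 37.56, 47.3]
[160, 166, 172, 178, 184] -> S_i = 160 + 6*i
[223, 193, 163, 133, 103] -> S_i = 223 + -30*i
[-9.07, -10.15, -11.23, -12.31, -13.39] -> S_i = -9.07 + -1.08*i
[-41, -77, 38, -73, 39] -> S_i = Random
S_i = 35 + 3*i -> [35, 38, 41, 44, 47]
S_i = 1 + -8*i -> [1, -7, -15, -23, -31]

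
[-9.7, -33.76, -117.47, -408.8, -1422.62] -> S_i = -9.70*3.48^i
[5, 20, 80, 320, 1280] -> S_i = 5*4^i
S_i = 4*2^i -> [4, 8, 16, 32, 64]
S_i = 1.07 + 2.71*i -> [1.07, 3.78, 6.49, 9.2, 11.91]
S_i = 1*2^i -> [1, 2, 4, 8, 16]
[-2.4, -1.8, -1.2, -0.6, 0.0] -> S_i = -2.40 + 0.60*i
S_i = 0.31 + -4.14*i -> [0.31, -3.83, -7.97, -12.11, -16.25]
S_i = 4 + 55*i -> [4, 59, 114, 169, 224]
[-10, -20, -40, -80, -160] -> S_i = -10*2^i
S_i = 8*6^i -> [8, 48, 288, 1728, 10368]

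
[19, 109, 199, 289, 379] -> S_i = 19 + 90*i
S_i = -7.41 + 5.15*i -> [-7.41, -2.26, 2.89, 8.04, 13.19]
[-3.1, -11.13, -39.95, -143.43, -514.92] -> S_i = -3.10*3.59^i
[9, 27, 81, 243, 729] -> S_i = 9*3^i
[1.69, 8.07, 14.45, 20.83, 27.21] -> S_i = 1.69 + 6.38*i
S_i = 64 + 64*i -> [64, 128, 192, 256, 320]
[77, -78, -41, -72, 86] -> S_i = Random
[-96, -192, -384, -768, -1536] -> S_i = -96*2^i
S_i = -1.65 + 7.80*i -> [-1.65, 6.15, 13.95, 21.75, 29.55]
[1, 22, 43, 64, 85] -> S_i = 1 + 21*i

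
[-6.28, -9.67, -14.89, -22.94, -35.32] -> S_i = -6.28*1.54^i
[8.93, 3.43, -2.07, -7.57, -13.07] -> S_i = 8.93 + -5.50*i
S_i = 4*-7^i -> [4, -28, 196, -1372, 9604]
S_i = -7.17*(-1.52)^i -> [-7.17, 10.9, -16.57, 25.18, -38.27]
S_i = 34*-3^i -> [34, -102, 306, -918, 2754]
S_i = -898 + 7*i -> [-898, -891, -884, -877, -870]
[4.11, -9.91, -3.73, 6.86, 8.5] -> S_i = Random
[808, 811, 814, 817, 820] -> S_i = 808 + 3*i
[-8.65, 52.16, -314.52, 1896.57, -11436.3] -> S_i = -8.65*(-6.03)^i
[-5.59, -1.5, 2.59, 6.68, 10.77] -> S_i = -5.59 + 4.09*i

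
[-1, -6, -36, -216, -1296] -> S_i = -1*6^i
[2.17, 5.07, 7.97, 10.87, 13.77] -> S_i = 2.17 + 2.90*i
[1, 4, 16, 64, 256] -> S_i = 1*4^i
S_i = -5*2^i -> [-5, -10, -20, -40, -80]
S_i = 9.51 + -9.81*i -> [9.51, -0.3, -10.11, -19.92, -29.73]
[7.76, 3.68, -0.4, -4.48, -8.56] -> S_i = 7.76 + -4.08*i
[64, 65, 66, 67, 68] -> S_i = 64 + 1*i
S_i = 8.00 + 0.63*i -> [8.0, 8.63, 9.26, 9.89, 10.52]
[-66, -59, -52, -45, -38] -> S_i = -66 + 7*i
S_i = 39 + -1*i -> [39, 38, 37, 36, 35]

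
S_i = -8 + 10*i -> [-8, 2, 12, 22, 32]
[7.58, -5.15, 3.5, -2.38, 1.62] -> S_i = 7.58*(-0.68)^i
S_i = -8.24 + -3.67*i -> [-8.24, -11.91, -15.58, -19.25, -22.92]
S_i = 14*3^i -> [14, 42, 126, 378, 1134]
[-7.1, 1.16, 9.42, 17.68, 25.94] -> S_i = -7.10 + 8.26*i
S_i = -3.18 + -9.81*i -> [-3.18, -12.99, -22.8, -32.61, -42.42]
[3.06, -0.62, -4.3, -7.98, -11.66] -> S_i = 3.06 + -3.68*i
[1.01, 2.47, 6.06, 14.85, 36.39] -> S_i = 1.01*2.45^i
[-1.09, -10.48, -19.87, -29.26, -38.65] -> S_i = -1.09 + -9.39*i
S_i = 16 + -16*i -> [16, 0, -16, -32, -48]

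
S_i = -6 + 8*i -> [-6, 2, 10, 18, 26]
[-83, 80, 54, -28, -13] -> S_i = Random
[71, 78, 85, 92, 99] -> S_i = 71 + 7*i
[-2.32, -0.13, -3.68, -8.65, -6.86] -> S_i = Random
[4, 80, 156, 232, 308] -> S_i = 4 + 76*i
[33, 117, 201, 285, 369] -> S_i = 33 + 84*i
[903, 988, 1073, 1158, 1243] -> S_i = 903 + 85*i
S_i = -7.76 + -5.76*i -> [-7.76, -13.52, -19.28, -25.04, -30.8]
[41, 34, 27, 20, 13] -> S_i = 41 + -7*i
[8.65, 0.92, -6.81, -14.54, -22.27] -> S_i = 8.65 + -7.73*i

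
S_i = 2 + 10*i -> [2, 12, 22, 32, 42]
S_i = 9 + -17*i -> [9, -8, -25, -42, -59]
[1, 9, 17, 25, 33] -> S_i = 1 + 8*i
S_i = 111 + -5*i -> [111, 106, 101, 96, 91]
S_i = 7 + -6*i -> [7, 1, -5, -11, -17]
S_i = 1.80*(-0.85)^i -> [1.8, -1.53, 1.3, -1.11, 0.94]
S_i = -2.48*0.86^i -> [-2.48, -2.13, -1.83, -1.58, -1.36]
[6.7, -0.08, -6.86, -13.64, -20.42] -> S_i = 6.70 + -6.78*i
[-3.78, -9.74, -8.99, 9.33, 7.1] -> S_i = Random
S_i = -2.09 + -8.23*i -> [-2.09, -10.32, -18.55, -26.78, -35.01]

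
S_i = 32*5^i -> [32, 160, 800, 4000, 20000]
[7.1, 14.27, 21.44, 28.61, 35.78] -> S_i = 7.10 + 7.17*i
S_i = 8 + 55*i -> [8, 63, 118, 173, 228]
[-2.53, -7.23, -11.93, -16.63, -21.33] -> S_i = -2.53 + -4.70*i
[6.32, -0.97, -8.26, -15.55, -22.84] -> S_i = 6.32 + -7.29*i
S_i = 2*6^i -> [2, 12, 72, 432, 2592]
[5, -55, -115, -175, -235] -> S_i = 5 + -60*i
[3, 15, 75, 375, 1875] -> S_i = 3*5^i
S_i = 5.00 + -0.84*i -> [5.0, 4.16, 3.32, 2.48, 1.64]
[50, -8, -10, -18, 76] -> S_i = Random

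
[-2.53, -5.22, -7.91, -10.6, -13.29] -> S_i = -2.53 + -2.69*i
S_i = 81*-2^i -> [81, -162, 324, -648, 1296]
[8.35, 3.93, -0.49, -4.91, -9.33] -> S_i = 8.35 + -4.42*i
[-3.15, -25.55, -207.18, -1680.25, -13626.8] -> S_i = -3.15*8.11^i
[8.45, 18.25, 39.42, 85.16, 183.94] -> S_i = 8.45*2.16^i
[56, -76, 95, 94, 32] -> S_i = Random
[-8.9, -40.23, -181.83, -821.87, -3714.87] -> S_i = -8.90*4.52^i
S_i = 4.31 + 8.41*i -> [4.31, 12.72, 21.13, 29.54, 37.95]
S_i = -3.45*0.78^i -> [-3.45, -2.69, -2.1, -1.64, -1.28]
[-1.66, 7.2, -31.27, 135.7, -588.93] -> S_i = -1.66*(-4.34)^i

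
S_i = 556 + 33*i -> [556, 589, 622, 655, 688]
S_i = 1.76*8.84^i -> [1.76, 15.56, 137.54, 1215.82, 10747.85]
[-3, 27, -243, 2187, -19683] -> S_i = -3*-9^i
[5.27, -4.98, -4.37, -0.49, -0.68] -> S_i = Random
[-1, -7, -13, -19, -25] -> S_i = -1 + -6*i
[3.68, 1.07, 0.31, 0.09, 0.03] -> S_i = 3.68*0.29^i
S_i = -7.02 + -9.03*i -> [-7.02, -16.05, -25.08, -34.11, -43.14]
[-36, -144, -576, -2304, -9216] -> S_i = -36*4^i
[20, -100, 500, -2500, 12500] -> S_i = 20*-5^i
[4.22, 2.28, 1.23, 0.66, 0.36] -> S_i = 4.22*0.54^i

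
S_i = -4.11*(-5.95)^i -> [-4.11, 24.45, -145.5, 865.75, -5151.22]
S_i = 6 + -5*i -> [6, 1, -4, -9, -14]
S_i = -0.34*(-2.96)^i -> [-0.34, 1.01, -2.98, 8.82, -26.1]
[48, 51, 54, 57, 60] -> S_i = 48 + 3*i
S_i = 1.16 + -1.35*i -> [1.16, -0.19, -1.54, -2.89, -4.24]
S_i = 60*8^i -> [60, 480, 3840, 30720, 245760]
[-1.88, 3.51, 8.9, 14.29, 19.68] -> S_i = -1.88 + 5.39*i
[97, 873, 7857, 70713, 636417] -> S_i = 97*9^i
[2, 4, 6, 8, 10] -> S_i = 2 + 2*i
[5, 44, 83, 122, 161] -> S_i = 5 + 39*i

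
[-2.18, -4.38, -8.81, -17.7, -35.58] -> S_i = -2.18*2.01^i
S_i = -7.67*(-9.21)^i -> [-7.67, 70.64, -650.6, 5992.03, -55186.63]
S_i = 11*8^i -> [11, 88, 704, 5632, 45056]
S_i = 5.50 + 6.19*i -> [5.5, 11.69, 17.88, 24.07, 30.26]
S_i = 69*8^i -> [69, 552, 4416, 35328, 282624]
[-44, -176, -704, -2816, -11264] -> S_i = -44*4^i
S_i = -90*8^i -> [-90, -720, -5760, -46080, -368640]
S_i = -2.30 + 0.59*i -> [-2.3, -1.71, -1.12, -0.53, 0.06]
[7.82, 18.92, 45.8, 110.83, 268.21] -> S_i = 7.82*2.42^i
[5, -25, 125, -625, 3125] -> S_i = 5*-5^i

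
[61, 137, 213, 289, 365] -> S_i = 61 + 76*i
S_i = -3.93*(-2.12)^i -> [-3.93, 8.33, -17.66, 37.45, -79.38]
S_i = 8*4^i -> [8, 32, 128, 512, 2048]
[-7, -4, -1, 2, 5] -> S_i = -7 + 3*i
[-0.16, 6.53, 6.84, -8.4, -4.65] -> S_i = Random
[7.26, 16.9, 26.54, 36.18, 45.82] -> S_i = 7.26 + 9.64*i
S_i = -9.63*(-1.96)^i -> [-9.63, 18.87, -36.99, 72.51, -142.12]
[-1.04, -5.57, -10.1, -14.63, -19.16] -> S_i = -1.04 + -4.53*i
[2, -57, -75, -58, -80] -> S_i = Random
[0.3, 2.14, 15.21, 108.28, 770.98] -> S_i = 0.30*7.12^i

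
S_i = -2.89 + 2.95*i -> [-2.89, 0.06, 3.01, 5.96, 8.91]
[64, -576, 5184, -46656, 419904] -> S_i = 64*-9^i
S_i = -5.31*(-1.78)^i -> [-5.31, 9.45, -16.82, 29.95, -53.31]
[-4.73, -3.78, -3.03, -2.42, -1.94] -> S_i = -4.73*0.80^i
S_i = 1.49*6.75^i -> [1.49, 10.06, 67.89, 458.24, 3093.15]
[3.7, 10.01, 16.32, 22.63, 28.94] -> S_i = 3.70 + 6.31*i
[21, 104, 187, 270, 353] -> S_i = 21 + 83*i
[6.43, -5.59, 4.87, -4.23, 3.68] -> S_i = 6.43*(-0.87)^i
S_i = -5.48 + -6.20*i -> [-5.48, -11.68, -17.88, -24.08, -30.28]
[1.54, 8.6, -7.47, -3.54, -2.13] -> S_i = Random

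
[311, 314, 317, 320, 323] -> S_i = 311 + 3*i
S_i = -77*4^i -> [-77, -308, -1232, -4928, -19712]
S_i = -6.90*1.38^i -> [-6.9, -9.52, -13.14, -18.13, -25.02]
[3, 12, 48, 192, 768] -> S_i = 3*4^i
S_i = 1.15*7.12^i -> [1.15, 8.19, 58.3, 415.09, 2955.41]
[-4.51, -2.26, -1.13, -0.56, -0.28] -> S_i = -4.51*0.50^i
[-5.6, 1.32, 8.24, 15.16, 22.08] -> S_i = -5.60 + 6.92*i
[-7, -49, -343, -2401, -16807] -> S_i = -7*7^i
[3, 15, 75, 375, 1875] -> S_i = 3*5^i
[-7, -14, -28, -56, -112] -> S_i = -7*2^i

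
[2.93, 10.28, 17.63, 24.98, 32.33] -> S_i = 2.93 + 7.35*i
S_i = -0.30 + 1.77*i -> [-0.3, 1.47, 3.24, 5.01, 6.78]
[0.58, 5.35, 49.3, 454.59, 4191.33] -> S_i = 0.58*9.22^i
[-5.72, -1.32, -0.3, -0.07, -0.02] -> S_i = -5.72*0.23^i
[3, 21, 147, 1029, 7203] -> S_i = 3*7^i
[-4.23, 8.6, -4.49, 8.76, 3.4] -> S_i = Random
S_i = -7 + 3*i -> [-7, -4, -1, 2, 5]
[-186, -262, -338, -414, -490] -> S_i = -186 + -76*i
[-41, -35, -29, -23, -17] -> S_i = -41 + 6*i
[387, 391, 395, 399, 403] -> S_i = 387 + 4*i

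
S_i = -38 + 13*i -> [-38, -25, -12, 1, 14]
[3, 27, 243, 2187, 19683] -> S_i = 3*9^i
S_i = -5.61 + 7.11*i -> [-5.61, 1.5, 8.61, 15.72, 22.83]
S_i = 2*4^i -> [2, 8, 32, 128, 512]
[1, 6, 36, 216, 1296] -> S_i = 1*6^i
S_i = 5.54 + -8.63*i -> [5.54, -3.09, -11.72, -20.35, -28.98]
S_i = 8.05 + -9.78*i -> [8.05, -1.73, -11.51, -21.29, -31.07]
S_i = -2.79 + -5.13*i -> [-2.79, -7.92, -13.05, -18.18, -23.31]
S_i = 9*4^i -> [9, 36, 144, 576, 2304]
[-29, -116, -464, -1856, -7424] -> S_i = -29*4^i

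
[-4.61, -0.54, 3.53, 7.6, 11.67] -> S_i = -4.61 + 4.07*i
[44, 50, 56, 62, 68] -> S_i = 44 + 6*i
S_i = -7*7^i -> [-7, -49, -343, -2401, -16807]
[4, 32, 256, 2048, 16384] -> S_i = 4*8^i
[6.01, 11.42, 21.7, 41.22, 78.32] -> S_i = 6.01*1.90^i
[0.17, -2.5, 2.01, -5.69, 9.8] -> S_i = Random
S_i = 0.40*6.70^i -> [0.4, 2.68, 17.96, 120.31, 806.04]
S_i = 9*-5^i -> [9, -45, 225, -1125, 5625]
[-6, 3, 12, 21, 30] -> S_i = -6 + 9*i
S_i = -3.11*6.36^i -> [-3.11, -19.78, -125.8, -800.08, -5088.49]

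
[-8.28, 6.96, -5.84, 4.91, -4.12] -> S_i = -8.28*(-0.84)^i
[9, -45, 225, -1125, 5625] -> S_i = 9*-5^i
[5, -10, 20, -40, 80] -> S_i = 5*-2^i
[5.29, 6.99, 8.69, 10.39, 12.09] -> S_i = 5.29 + 1.70*i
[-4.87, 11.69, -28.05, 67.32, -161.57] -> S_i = -4.87*(-2.40)^i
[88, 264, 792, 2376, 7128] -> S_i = 88*3^i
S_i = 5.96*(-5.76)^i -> [5.96, -34.33, 197.74, -1138.97, 6560.49]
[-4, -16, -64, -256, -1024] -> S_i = -4*4^i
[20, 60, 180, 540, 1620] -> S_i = 20*3^i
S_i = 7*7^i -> [7, 49, 343, 2401, 16807]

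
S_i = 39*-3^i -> [39, -117, 351, -1053, 3159]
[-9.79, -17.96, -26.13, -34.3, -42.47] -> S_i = -9.79 + -8.17*i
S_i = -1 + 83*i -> [-1, 82, 165, 248, 331]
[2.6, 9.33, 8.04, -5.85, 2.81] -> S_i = Random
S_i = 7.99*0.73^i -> [7.99, 5.83, 4.26, 3.11, 2.27]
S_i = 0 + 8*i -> [0, 8, 16, 24, 32]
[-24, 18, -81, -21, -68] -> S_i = Random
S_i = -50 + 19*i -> [-50, -31, -12, 7, 26]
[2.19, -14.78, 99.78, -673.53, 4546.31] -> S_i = 2.19*(-6.75)^i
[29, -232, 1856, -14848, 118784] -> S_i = 29*-8^i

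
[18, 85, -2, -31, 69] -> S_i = Random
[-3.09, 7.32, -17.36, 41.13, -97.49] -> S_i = -3.09*(-2.37)^i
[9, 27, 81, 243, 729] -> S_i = 9*3^i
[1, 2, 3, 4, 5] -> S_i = 1 + 1*i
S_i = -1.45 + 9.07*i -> [-1.45, 7.62, 16.69, 25.76, 34.83]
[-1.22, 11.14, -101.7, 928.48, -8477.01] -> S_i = -1.22*(-9.13)^i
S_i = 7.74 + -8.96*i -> [7.74, -1.22, -10.18, -19.14, -28.1]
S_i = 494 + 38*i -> [494, 532, 570, 608, 646]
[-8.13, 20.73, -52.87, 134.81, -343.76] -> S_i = -8.13*(-2.55)^i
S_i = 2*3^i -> [2, 6, 18, 54, 162]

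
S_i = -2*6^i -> [-2, -12, -72, -432, -2592]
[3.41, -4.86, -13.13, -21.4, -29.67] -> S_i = 3.41 + -8.27*i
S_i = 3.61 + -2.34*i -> [3.61, 1.27, -1.07, -3.41, -5.75]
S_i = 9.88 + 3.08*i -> [9.88, 12.96, 16.04, 19.12, 22.2]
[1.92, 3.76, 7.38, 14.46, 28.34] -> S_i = 1.92*1.96^i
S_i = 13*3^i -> [13, 39, 117, 351, 1053]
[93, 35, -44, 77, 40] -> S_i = Random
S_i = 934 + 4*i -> [934, 938, 942, 946, 950]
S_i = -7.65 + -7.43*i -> [-7.65, -15.08, -22.51, -29.94, -37.37]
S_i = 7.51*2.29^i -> [7.51, 17.2, 39.38, 90.19, 206.53]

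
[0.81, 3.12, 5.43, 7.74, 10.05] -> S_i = 0.81 + 2.31*i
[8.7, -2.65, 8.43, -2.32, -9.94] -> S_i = Random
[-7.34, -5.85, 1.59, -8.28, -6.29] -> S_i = Random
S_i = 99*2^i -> [99, 198, 396, 792, 1584]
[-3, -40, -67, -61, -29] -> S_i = Random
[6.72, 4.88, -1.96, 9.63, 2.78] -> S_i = Random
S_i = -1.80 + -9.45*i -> [-1.8, -11.25, -20.7, -30.15, -39.6]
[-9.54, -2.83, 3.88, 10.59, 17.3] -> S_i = -9.54 + 6.71*i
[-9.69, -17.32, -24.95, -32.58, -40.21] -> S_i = -9.69 + -7.63*i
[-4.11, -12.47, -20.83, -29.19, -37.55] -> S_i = -4.11 + -8.36*i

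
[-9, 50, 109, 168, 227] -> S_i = -9 + 59*i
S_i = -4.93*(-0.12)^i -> [-4.93, 0.59, -0.07, 0.01, -0.0]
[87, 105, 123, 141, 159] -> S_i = 87 + 18*i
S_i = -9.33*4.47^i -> [-9.33, -41.71, -186.42, -833.31, -3724.88]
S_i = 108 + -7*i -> [108, 101, 94, 87, 80]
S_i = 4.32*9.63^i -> [4.32, 41.6, 400.62, 3858.0, 37152.57]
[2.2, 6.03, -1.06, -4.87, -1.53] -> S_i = Random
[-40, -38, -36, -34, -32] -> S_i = -40 + 2*i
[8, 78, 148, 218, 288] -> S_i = 8 + 70*i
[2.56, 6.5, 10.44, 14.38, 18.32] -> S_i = 2.56 + 3.94*i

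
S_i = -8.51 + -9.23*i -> [-8.51, -17.74, -26.97, -36.2, -45.43]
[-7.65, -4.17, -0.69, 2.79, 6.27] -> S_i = -7.65 + 3.48*i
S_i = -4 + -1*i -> [-4, -5, -6, -7, -8]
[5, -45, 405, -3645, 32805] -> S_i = 5*-9^i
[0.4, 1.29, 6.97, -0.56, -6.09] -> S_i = Random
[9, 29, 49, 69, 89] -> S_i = 9 + 20*i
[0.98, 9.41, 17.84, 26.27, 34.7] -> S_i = 0.98 + 8.43*i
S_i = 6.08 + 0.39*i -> [6.08, 6.47, 6.86, 7.25, 7.64]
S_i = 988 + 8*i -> [988, 996, 1004, 1012, 1020]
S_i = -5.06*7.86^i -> [-5.06, -39.77, -312.6, -2457.07, -19312.6]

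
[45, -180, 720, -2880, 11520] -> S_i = 45*-4^i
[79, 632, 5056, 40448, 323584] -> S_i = 79*8^i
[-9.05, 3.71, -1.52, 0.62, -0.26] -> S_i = -9.05*(-0.41)^i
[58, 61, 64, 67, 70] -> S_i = 58 + 3*i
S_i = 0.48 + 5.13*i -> [0.48, 5.61, 10.74, 15.87, 21.0]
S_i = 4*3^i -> [4, 12, 36, 108, 324]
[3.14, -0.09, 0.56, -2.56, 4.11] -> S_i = Random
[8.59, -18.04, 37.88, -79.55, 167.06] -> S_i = 8.59*(-2.10)^i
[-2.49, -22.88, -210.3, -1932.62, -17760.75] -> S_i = -2.49*9.19^i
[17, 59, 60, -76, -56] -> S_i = Random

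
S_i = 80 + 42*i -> [80, 122, 164, 206, 248]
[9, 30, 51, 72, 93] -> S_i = 9 + 21*i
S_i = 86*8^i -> [86, 688, 5504, 44032, 352256]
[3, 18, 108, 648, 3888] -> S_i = 3*6^i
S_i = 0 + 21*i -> [0, 21, 42, 63, 84]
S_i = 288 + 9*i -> [288, 297, 306, 315, 324]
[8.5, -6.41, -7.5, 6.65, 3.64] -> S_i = Random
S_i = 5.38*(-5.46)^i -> [5.38, -29.37, 160.39, -875.71, 4781.38]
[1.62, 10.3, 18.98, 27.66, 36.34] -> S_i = 1.62 + 8.68*i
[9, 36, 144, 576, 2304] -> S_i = 9*4^i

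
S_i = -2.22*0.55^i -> [-2.22, -1.22, -0.67, -0.37, -0.2]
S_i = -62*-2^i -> [-62, 124, -248, 496, -992]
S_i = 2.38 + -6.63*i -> [2.38, -4.25, -10.88, -17.51, -24.14]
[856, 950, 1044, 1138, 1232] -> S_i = 856 + 94*i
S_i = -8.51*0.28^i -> [-8.51, -2.38, -0.67, -0.19, -0.05]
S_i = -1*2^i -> [-1, -2, -4, -8, -16]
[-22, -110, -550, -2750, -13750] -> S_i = -22*5^i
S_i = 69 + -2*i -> [69, 67, 65, 63, 61]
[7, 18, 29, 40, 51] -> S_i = 7 + 11*i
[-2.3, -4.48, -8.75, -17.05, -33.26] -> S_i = -2.30*1.95^i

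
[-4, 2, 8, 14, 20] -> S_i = -4 + 6*i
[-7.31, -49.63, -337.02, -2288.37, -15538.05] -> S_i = -7.31*6.79^i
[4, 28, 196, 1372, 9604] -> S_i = 4*7^i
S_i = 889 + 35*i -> [889, 924, 959, 994, 1029]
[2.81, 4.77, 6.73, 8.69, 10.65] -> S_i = 2.81 + 1.96*i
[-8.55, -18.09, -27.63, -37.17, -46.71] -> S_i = -8.55 + -9.54*i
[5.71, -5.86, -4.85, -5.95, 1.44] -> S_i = Random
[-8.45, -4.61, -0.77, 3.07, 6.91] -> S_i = -8.45 + 3.84*i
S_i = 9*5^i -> [9, 45, 225, 1125, 5625]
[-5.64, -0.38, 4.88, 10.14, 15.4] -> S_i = -5.64 + 5.26*i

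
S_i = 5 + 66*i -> [5, 71, 137, 203, 269]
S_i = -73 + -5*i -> [-73, -78, -83, -88, -93]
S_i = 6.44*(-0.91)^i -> [6.44, -5.86, 5.33, -4.85, 4.42]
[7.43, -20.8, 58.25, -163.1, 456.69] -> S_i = 7.43*(-2.80)^i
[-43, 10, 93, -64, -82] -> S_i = Random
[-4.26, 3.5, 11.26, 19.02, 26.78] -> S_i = -4.26 + 7.76*i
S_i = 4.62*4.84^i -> [4.62, 22.36, 108.23, 523.82, 2535.27]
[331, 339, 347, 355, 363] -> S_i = 331 + 8*i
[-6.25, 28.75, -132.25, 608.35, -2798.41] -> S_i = -6.25*(-4.60)^i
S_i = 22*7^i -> [22, 154, 1078, 7546, 52822]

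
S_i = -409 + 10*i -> [-409, -399, -389, -379, -369]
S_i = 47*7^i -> [47, 329, 2303, 16121, 112847]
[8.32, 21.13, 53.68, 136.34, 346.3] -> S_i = 8.32*2.54^i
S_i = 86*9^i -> [86, 774, 6966, 62694, 564246]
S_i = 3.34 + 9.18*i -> [3.34, 12.52, 21.7, 30.88, 40.06]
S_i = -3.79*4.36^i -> [-3.79, -16.52, -72.05, -314.12, -1369.57]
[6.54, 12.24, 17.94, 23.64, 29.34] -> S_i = 6.54 + 5.70*i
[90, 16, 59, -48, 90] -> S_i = Random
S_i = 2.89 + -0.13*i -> [2.89, 2.76, 2.63, 2.5, 2.37]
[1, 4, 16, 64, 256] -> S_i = 1*4^i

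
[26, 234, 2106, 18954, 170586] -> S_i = 26*9^i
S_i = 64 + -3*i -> [64, 61, 58, 55, 52]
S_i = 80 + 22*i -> [80, 102, 124, 146, 168]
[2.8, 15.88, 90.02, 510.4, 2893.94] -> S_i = 2.80*5.67^i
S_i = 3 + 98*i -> [3, 101, 199, 297, 395]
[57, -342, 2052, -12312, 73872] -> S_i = 57*-6^i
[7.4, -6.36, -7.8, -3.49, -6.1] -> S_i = Random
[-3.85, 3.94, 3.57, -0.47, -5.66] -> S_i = Random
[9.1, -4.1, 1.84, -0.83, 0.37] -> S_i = 9.10*(-0.45)^i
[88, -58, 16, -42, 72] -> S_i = Random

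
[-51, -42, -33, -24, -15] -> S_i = -51 + 9*i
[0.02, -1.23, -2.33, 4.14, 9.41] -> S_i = Random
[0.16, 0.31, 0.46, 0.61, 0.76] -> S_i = 0.16 + 0.15*i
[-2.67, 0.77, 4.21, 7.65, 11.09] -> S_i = -2.67 + 3.44*i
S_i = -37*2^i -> [-37, -74, -148, -296, -592]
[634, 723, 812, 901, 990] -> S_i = 634 + 89*i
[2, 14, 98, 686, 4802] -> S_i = 2*7^i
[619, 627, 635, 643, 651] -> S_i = 619 + 8*i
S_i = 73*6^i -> [73, 438, 2628, 15768, 94608]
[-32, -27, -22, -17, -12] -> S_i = -32 + 5*i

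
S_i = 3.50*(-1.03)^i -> [3.5, -3.6, 3.71, -3.82, 3.94]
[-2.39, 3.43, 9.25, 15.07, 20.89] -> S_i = -2.39 + 5.82*i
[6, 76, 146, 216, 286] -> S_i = 6 + 70*i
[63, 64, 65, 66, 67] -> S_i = 63 + 1*i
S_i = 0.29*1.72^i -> [0.29, 0.5, 0.86, 1.48, 2.54]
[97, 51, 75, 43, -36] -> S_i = Random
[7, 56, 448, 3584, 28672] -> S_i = 7*8^i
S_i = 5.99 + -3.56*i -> [5.99, 2.43, -1.13, -4.69, -8.25]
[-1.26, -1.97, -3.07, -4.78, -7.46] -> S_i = -1.26*1.56^i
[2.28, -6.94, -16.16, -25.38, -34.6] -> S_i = 2.28 + -9.22*i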